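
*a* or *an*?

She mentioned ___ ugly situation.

The indefinite article is chosen by the initial *sound* of the following word, not its spelling.
*ugly* begins with the sound /ʌ/ (u pronounced /ʌ/) — a vowel sound.
So the article is *an*: She mentioned an ugly situation.

an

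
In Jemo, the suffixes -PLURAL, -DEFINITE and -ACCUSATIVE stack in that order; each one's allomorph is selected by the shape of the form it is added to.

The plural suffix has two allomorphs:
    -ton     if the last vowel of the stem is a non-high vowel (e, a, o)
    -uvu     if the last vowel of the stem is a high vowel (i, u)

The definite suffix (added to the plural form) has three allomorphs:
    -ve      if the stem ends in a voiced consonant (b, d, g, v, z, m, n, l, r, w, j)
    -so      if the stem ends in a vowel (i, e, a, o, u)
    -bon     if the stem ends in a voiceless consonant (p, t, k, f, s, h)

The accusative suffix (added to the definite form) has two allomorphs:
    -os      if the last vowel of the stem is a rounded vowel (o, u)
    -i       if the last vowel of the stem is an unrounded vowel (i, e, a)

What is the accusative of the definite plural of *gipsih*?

gipsihuvusoos

Since the last vowel of *gipsih* is /i/ (a high vowel), it takes -uvu, giving *gipsihuvu*.
The plural form *gipsihuvu* — final sound /u/ (a vowel) → -so → *gipsihuvuso*.
The last vowel of the definite form *gipsihuvuso* is /o/, which is a rounded vowel, so the accusative suffix is -os, giving *gipsihuvusoos*.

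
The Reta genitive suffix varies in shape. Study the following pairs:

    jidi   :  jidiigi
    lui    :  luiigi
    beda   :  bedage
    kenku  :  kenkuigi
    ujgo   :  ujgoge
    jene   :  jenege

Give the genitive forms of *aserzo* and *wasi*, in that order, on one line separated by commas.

aserzoge, wasiigi

Looking at the last vowel of each stem: -igi when the last vowel of the stem is a high vowel (*jidi*, *lui*, *kenku*); -ge when the last vowel of the stem is a non-high vowel (*beda*, *ujgo*, *jene*).
*aserzo*: last vowel = /o/, a non-high vowel → -ge → *aserzoge*.
*wasi* — last vowel /i/ (a high vowel) → -igi → *wasiigi*.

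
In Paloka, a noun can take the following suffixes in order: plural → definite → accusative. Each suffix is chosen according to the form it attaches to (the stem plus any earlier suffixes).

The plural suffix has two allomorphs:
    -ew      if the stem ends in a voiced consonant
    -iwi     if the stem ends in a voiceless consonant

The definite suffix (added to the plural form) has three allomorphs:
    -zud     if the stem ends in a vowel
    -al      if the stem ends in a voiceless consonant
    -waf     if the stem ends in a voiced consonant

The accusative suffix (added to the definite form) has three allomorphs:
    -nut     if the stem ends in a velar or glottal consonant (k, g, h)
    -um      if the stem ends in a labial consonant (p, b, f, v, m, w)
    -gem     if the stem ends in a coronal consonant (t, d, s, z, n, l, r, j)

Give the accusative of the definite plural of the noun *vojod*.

vojodewwafum

*vojod*: final consonant = /d/, voiced → -ew → *vojodew*.
Since the final sound of the plural form *vojodew* is /w/ (a voiced consonant), it takes -waf, giving *vojodewwaf*.
The definite form *vojodewwaf* — final consonant /f/ (labial) → -um → *vojodewwafum*.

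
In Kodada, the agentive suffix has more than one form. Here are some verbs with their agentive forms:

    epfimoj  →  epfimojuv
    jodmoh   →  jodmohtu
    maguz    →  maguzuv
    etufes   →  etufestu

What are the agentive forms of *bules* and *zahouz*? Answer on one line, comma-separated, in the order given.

Looking at the final consonant of each stem: -tu when the stem ends in a voiceless consonant (*jodmoh*, *etufes*); -uv when the stem ends in a voiced consonant (*epfimoj*, *maguz*).
Since the final consonant of *bules* is /s/ (voiceless), it takes -tu, giving *bulestu*.
Since the final consonant of *zahouz* is /z/ (voiced), it takes -uv, giving *zahouzuv*.

bulestu, zahouzuv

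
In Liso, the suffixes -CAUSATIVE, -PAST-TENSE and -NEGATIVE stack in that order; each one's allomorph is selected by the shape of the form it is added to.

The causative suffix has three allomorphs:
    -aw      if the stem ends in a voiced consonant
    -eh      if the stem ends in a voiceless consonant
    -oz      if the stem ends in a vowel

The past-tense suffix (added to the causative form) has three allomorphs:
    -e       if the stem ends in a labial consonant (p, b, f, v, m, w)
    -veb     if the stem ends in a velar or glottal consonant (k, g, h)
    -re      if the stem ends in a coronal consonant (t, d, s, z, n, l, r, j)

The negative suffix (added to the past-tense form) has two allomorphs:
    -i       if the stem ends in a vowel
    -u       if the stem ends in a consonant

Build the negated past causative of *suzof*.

The final sound of *suzof* is /f/, which is a voiceless consonant, so the causative suffix is -eh, giving *suzofeh*.
The causative form *suzofeh* — final consonant /h/ (velar/glottal) → -veb → *suzofehveb*.
The past-tense form *suzofehveb*: final sound = /b/, a consonant → -u → *suzofehvebu*.

suzofehvebu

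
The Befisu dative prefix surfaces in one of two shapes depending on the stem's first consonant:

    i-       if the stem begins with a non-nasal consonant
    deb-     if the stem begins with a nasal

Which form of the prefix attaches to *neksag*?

deb-

*neksag* — first consonant /n/ (a nasal) → deb-.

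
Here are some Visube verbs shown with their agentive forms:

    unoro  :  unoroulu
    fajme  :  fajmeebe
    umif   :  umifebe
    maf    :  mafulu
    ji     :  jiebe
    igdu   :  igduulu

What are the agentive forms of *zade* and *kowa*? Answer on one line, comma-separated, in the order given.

Looking at the last vowel of each stem: -ebe when the last vowel of the stem is a front vowel (*fajme*, *umif*, *ji*); -ulu when the last vowel of the stem is a back vowel (*unoro*, *maf*, *igdu*).
*zade* — last vowel /e/ (a front vowel) → -ebe → *zadeebe*.
*kowa* — last vowel /a/ (a back vowel) → -ulu → *kowaulu*.

zadeebe, kowaulu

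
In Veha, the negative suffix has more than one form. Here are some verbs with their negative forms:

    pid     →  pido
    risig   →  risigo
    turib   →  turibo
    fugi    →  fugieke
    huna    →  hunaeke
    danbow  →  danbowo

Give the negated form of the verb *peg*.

The suffix is conditioned by the final sound: -o when the stem ends in a consonant (*pid*, *risig*, *turib*, *danbow*); -eke when the stem ends in a vowel (*fugi*, *huna*).
*peg*: final sound = /g/, a consonant → -o → *pego*.

pego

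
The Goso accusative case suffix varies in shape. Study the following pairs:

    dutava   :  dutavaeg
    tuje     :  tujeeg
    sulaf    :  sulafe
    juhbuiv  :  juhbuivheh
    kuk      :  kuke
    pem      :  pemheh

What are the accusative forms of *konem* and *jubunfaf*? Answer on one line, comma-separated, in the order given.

konemheh, jubunfafe

The alternation tracks the final sound of the stem — -e when the stem ends in a voiceless consonant (*sulaf*, *kuk*); -heh when the stem ends in a voiced consonant (*juhbuiv*, *pem*); -eg when the stem ends in a vowel (*dutava*, *tuje*).
The final sound of *konem* is /m/, which is a voiced consonant, so the suffix is -heh, giving *konemheh*.
*jubunfaf* — final sound /f/ (a voiceless consonant) → -e → *jubunfafe*.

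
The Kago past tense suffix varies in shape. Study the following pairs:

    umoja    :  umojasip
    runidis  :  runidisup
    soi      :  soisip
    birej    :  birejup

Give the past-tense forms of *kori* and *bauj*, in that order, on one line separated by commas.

The pattern is consonant vs. vowel: -up when the stem ends in a consonant (*runidis*, *birej*); -sip when the stem ends in a vowel (*umoja*, *soi*).
*kori* — final sound /i/ (a vowel) → -sip → *korisip*.
*bauj* — final sound /j/ (a consonant) → -up → *baujup*.

korisip, baujup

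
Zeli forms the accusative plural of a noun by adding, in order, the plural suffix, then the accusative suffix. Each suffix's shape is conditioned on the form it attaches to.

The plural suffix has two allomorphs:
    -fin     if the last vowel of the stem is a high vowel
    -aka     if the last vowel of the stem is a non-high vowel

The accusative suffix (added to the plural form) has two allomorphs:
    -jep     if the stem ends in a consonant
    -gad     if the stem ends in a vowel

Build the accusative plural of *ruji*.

*ruji* — last vowel /i/ (a high vowel) → -fin → *rujifin*.
Since the final sound of the plural form *rujifin* is /n/ (a consonant), it takes -jep, giving *rujifinjep*.

rujifinjep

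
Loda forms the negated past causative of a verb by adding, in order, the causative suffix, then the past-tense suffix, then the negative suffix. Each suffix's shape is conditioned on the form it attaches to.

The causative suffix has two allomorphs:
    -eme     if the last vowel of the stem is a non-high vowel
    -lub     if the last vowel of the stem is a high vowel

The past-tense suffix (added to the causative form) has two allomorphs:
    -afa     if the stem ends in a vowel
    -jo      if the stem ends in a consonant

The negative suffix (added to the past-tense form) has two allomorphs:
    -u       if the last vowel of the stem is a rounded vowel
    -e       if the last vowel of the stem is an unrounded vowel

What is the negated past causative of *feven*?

fevenemeafae

Since the last vowel of *feven* is /e/ (a non-high vowel), it takes -eme, giving *feveneme*.
The final sound of the causative form *feveneme* is /e/, which is a vowel, so the past-tense suffix is -afa, giving *fevenemeafa*.
The past-tense form *fevenemeafa*: last vowel = /a/, an unrounded vowel → -e → *fevenemeafae*.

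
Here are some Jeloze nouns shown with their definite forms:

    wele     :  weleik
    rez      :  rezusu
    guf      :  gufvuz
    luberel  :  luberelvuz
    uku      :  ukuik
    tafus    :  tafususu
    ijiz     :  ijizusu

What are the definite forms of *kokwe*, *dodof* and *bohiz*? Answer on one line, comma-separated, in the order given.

Looking at the final sound of each stem: -usu when the stem ends in a sibilant (*rez*, *tafus*, *ijiz*); -vuz when the stem ends in a non-sibilant consonant (*guf*, *luberel*); -ik when the stem ends in a vowel (*wele*, *uku*).
*kokwe* — final sound /e/ (a vowel) → -ik → *kokweik*.
The final sound of *dodof* is /f/, which is a non-sibilant consonant, so the suffix is -vuz, giving *dodofvuz*.
*bohiz* — final sound /z/ (a sibilant) → -usu → *bohizusu*.

kokweik, dodofvuz, bohizusu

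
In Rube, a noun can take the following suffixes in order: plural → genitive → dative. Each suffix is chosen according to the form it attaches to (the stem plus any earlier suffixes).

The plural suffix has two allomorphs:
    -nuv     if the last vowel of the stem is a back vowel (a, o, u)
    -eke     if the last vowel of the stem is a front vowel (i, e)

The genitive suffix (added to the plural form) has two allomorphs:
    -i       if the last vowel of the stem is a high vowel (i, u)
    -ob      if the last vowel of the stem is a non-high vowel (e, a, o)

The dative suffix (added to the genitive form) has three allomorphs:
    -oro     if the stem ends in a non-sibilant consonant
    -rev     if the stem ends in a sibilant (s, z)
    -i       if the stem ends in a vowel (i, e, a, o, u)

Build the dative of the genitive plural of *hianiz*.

hianizekeoboro

The last vowel of *hianiz* is /i/, which is a front vowel, so the plural suffix is -eke, giving *hianizeke*.
The plural form *hianizeke* — last vowel /e/ (a non-high vowel) → -ob → *hianizekeob*.
The genitive form *hianizekeob* — final sound /b/ (a non-sibilant consonant) → -oro → *hianizekeoboro*.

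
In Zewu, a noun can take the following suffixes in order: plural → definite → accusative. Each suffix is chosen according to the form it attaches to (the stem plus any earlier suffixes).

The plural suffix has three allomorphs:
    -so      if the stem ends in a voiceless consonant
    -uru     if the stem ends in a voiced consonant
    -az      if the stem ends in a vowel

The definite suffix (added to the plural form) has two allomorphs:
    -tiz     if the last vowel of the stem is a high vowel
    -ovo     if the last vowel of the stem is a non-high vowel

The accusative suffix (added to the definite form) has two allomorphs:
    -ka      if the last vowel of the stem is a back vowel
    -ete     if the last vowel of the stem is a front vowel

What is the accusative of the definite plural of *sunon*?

Since the final sound of *sunon* is /n/ (a voiced consonant), it takes -uru, giving *sunonuru*.
Since the last vowel of the plural form *sunonuru* is /u/ (a high vowel), it takes -tiz, giving *sunonurutiz*.
The last vowel of the definite form *sunonurutiz* is /i/, which is a front vowel, so the accusative suffix is -ete, giving *sunonurutizete*.

sunonurutizete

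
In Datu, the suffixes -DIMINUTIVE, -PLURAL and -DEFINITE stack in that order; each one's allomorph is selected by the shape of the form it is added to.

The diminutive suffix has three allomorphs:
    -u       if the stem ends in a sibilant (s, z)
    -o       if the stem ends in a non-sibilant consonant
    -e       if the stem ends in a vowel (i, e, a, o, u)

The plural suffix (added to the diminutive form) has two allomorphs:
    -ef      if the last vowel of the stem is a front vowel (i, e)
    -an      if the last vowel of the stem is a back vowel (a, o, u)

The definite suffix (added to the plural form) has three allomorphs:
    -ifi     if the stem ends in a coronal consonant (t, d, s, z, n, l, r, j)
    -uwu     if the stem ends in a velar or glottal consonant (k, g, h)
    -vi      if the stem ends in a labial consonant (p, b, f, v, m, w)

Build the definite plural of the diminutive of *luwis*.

luwisuanifi

*luwis* — final sound /s/ (a sibilant) → -u → *luwisu*.
The diminutive form *luwisu* — last vowel /u/ (a back vowel) → -an → *luwisuan*.
The plural form *luwisuan*: final consonant = /n/, coronal → -ifi → *luwisuanifi*.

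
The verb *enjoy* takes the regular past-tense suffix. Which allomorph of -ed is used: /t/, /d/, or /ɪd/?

/d/

The stem *enjoy* ends in a voiced sound other than /d/.
The -ed suffix is realized as /ɪd/ after /t, d/; as /t/ after other voiceless consonants; and as /d/ after other voiced sounds.
So -ed on *enjoy* is pronounced /d/.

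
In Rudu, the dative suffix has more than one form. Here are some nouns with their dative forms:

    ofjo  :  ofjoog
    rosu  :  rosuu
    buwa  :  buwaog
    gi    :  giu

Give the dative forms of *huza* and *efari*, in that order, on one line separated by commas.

huzaog, efariu

Looking at the last vowel of each stem: -u when the last vowel of the stem is a high vowel (*rosu*, *gi*); -og when the last vowel of the stem is a non-high vowel (*ofjo*, *buwa*).
Since the last vowel of *huza* is /a/ (a non-high vowel), it takes -og, giving *huzaog*.
*efari*: last vowel = /i/, a high vowel → -u → *efariu*.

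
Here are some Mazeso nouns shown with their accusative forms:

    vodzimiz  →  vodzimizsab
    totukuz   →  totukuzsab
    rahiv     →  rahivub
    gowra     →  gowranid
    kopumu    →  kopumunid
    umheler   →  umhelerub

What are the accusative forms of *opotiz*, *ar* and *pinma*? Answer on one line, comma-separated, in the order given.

The pattern is sibilance of the final sound: -sab when the stem ends in a sibilant (*vodzimiz*, *totukuz*); -ub when the stem ends in a non-sibilant consonant (*rahiv*, *umheler*); -nid when the stem ends in a vowel (*gowra*, *kopumu*).
Since the final sound of *opotiz* is /z/ (a sibilant), it takes -sab, giving *opotizsab*.
*ar*: final sound = /r/, a non-sibilant consonant → -ub → *arub*.
The final sound of *pinma* is /a/, which is a vowel, so the suffix is -nid, giving *pinmanid*.

opotizsab, arub, pinmanid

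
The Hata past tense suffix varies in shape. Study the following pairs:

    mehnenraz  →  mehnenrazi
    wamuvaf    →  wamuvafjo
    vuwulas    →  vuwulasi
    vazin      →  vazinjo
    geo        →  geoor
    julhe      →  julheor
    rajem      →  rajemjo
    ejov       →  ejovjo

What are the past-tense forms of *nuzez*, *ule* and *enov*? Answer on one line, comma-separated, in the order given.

nuzezi, uleor, enovjo

The pattern is sibilance of the final sound: -i when the stem ends in a sibilant (*mehnenraz*, *vuwulas*); -jo when the stem ends in a non-sibilant consonant (*wamuvaf*, *vazin*, *rajem*, *ejov*); -or when the stem ends in a vowel (*geo*, *julhe*).
*nuzez* — final sound /z/ (a sibilant) → -i → *nuzezi*.
*ule* — final sound /e/ (a vowel) → -or → *uleor*.
*enov*: final sound = /v/, a non-sibilant consonant → -jo → *enovjo*.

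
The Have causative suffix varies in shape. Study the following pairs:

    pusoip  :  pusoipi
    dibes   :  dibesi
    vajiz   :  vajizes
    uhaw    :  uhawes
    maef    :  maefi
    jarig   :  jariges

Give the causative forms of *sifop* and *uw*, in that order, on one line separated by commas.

sifopi, uwes

The pattern is voicing of the final consonant: -i when the stem ends in a voiceless consonant (*pusoip*, *dibes*, *maef*); -es when the stem ends in a voiced consonant (*vajiz*, *uhaw*, *jarig*).
Since the final consonant of *sifop* is /p/ (voiceless), it takes -i, giving *sifopi*.
*uw*: final consonant = /w/, voiced → -es → *uwes*.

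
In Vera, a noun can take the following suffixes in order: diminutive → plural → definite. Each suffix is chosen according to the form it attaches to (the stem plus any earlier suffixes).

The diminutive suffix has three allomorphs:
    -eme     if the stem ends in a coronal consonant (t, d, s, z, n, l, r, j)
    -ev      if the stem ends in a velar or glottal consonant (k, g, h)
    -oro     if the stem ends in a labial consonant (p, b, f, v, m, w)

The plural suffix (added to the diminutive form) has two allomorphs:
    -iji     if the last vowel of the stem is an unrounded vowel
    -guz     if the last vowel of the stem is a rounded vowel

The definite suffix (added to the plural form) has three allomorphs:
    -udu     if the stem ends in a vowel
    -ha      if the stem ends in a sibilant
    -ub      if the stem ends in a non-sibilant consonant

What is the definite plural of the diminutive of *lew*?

*lew*: final consonant = /w/, labial → -oro → *leworo*.
The diminutive form *leworo* — last vowel /o/ (a rounded vowel) → -guz → *leworoguz*.
The plural form *leworoguz* — final sound /z/ (a sibilant) → -ha → *leworoguzha*.

leworoguzha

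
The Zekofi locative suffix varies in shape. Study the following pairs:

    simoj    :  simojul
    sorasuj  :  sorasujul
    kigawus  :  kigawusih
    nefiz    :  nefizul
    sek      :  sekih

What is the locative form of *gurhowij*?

gurhowijul

The suffix is conditioned by the final consonant: -ih when the stem ends in a voiceless consonant (*kigawus*, *sek*); -ul when the stem ends in a voiced consonant (*simoj*, *sorasuj*, *nefiz*).
*gurhowij* — final consonant /j/ (voiced) → -ul → *gurhowijul*.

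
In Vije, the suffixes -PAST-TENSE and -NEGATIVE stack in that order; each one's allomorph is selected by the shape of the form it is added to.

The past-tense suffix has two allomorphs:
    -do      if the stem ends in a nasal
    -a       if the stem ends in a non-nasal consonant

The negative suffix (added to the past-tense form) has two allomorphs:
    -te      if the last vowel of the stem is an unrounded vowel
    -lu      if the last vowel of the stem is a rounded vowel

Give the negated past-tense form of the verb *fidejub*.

Since the final consonant of *fidejub* is /b/ (non-nasal), it takes -a, giving *fidejuba*.
The last vowel of the past-tense form *fidejuba* is /a/, which is an unrounded vowel, so the negative suffix is -te, giving *fidejubate*.

fidejubate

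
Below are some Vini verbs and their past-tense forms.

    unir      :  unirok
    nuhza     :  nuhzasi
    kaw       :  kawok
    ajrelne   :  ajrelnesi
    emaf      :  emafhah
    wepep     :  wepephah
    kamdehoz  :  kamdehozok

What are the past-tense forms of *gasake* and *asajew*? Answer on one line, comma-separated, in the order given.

The suffix is conditioned by the final sound: -hah when the stem ends in a voiceless consonant (*emaf*, *wepep*); -ok when the stem ends in a voiced consonant (*unir*, *kaw*, *kamdehoz*); -si when the stem ends in a vowel (*nuhza*, *ajrelne*).
Since the final sound of *gasake* is /e/ (a vowel), it takes -si, giving *gasakesi*.
*asajew* — final sound /w/ (a voiced consonant) → -ok → *asajewok*.

gasakesi, asajewok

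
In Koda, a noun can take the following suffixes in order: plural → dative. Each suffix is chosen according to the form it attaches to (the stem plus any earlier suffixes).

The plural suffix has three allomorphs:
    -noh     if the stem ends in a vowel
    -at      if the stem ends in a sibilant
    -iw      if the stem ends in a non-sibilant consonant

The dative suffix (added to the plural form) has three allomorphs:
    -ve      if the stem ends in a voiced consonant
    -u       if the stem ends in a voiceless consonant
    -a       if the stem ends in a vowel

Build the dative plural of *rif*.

*rif*: final sound = /f/, a non-sibilant consonant → -iw → *rifiw*.
The final sound of the plural form *rifiw* is /w/, which is a voiced consonant, so the dative suffix is -ve, giving *rifiwve*.

rifiwve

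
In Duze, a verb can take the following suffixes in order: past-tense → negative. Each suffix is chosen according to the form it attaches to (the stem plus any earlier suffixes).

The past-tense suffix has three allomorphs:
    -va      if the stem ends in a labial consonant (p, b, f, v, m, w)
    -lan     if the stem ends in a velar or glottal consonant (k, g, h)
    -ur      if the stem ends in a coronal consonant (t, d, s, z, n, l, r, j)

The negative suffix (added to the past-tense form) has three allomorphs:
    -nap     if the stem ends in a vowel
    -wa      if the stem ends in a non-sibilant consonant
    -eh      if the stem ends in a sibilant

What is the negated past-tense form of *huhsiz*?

huhsizurwa

The final consonant of *huhsiz* is /z/, which is coronal, so the past-tense suffix is -ur, giving *huhsizur*.
The past-tense form *huhsizur*: final sound = /r/, a non-sibilant consonant → -wa → *huhsizurwa*.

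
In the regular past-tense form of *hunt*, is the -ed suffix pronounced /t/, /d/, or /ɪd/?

The stem *hunt* ends in /t/ or /d/.
The -ed suffix is realized as /ɪd/ after /t, d/; as /t/ after other voiceless consonants; and as /d/ after other voiced sounds.
So -ed on *hunt* is pronounced /ɪd/.

/ɪd/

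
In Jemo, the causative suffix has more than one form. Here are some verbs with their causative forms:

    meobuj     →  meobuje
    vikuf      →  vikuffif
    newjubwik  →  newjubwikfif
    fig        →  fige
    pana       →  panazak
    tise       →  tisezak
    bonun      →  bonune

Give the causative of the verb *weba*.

webazak

The pattern is voicing of the final sound: -fif when the stem ends in a voiceless consonant (*vikuf*, *newjubwik*); -e when the stem ends in a voiced consonant (*meobuj*, *fig*, *bonun*); -zak when the stem ends in a vowel (*pana*, *tise*).
The final sound of *weba* is /a/, which is a vowel, so the suffix is -zak, giving *webazak*.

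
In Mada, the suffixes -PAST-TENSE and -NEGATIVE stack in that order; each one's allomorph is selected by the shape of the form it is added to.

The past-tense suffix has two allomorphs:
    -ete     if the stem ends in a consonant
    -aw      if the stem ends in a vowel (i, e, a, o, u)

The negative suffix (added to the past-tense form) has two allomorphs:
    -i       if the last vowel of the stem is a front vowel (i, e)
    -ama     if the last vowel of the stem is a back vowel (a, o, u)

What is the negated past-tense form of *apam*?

apametei

Since the final sound of *apam* is /m/ (a consonant), it takes -ete, giving *apamete*.
The past-tense form *apamete* — last vowel /e/ (a front vowel) → -i → *apametei*.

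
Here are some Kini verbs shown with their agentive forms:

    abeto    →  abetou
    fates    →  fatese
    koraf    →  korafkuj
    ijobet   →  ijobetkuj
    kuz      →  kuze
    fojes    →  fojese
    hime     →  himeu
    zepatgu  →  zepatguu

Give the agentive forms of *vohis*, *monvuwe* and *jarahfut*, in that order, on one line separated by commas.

The alternation tracks the final sound of the stem — -e when the stem ends in a sibilant (*fates*, *kuz*, *fojes*); -kuj when the stem ends in a non-sibilant consonant (*koraf*, *ijobet*); -u when the stem ends in a vowel (*abeto*, *hime*, *zepatgu*).
*vohis* — final sound /s/ (a sibilant) → -e → *vohise*.
The final sound of *monvuwe* is /e/, which is a vowel, so the suffix is -u, giving *monvuweu*.
Since the final sound of *jarahfut* is /t/ (a non-sibilant consonant), it takes -kuj, giving *jarahfutkuj*.

vohise, monvuweu, jarahfutkuj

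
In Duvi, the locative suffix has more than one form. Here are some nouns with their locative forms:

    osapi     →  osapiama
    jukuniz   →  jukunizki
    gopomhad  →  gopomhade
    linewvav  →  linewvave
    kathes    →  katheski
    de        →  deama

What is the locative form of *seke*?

sekeama

The suffix is conditioned by the final sound: -ki when the stem ends in a sibilant (*jukuniz*, *kathes*); -e when the stem ends in a non-sibilant consonant (*gopomhad*, *linewvav*); -ama when the stem ends in a vowel (*osapi*, *de*).
*seke* — final sound /e/ (a vowel) → -ama → *sekeama*.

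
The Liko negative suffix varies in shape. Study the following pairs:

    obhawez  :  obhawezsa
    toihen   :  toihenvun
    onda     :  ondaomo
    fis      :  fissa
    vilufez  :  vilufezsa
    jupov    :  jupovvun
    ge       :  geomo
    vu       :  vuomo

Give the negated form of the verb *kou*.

The pattern is sibilance of the final sound: -sa when the stem ends in a sibilant (*obhawez*, *fis*, *vilufez*); -vun when the stem ends in a non-sibilant consonant (*toihen*, *jupov*); -omo when the stem ends in a vowel (*onda*, *ge*, *vu*).
*kou*: final sound = /u/, a vowel → -omo → *kouomo*.

kouomo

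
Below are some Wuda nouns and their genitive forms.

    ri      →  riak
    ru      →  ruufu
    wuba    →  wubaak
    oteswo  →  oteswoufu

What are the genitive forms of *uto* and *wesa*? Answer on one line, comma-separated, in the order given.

The suffix is conditioned by the last vowel: -ufu when the last vowel of the stem is a rounded vowel (*ru*, *oteswo*); -ak when the last vowel of the stem is an unrounded vowel (*ri*, *wuba*).
*uto*: last vowel = /o/, a rounded vowel → -ufu → *utoufu*.
Since the last vowel of *wesa* is /a/ (an unrounded vowel), it takes -ak, giving *wesaak*.

utoufu, wesaak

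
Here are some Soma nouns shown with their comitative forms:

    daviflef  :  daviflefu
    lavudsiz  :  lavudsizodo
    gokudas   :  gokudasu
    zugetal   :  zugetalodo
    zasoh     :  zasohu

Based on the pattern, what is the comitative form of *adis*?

adisu

The suffix is conditioned by the final consonant: -u when the stem ends in a voiceless consonant (*daviflef*, *gokudas*, *zasoh*); -odo when the stem ends in a voiced consonant (*lavudsiz*, *zugetal*).
Since the final consonant of *adis* is /s/ (voiceless), it takes -u, giving *adisu*.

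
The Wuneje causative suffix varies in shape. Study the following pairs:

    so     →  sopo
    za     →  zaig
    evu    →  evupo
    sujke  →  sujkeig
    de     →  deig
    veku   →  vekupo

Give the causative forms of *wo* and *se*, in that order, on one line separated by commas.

wopo, seig

The pattern is rounding harmony: -po when the last vowel of the stem is a rounded vowel (*so*, *evu*, *veku*); -ig when the last vowel of the stem is an unrounded vowel (*za*, *sujke*, *de*).
*wo*: last vowel = /o/, a rounded vowel → -po → *wopo*.
The last vowel of *se* is /e/, which is an unrounded vowel, so the suffix is -ig, giving *seig*.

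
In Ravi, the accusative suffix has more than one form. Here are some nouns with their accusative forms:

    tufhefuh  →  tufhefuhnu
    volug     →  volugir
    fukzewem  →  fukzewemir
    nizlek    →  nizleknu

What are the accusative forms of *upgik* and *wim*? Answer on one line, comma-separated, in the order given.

upgiknu, wimir

The pattern is voicing of the final consonant: -nu when the stem ends in a voiceless consonant (*tufhefuh*, *nizlek*); -ir when the stem ends in a voiced consonant (*volug*, *fukzewem*).
*upgik*: final consonant = /k/, voiceless → -nu → *upgiknu*.
*wim* — final consonant /m/ (voiced) → -ir → *wimir*.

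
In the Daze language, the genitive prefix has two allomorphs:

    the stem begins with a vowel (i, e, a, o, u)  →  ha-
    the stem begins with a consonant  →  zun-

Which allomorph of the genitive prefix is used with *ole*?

*ole*: first sound = /o/, a vowel → ha-.

ha-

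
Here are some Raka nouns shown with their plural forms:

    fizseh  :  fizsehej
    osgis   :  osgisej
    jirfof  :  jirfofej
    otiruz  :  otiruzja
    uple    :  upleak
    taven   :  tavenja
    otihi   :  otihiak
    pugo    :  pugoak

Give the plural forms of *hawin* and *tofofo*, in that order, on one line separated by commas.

The suffix is conditioned by the final sound: -ej when the stem ends in a voiceless consonant (*fizseh*, *osgis*, *jirfof*); -ja when the stem ends in a voiced consonant (*otiruz*, *taven*); -ak when the stem ends in a vowel (*uple*, *otihi*, *pugo*).
The final sound of *hawin* is /n/, which is a voiced consonant, so the suffix is -ja, giving *hawinja*.
The final sound of *tofofo* is /o/, which is a vowel, so the suffix is -ak, giving *tofofoak*.

hawinja, tofofoak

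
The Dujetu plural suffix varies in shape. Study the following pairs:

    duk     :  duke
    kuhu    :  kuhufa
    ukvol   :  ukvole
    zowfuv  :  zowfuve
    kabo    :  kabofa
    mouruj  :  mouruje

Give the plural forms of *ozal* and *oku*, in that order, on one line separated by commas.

ozale, okufa

The alternation tracks the final sound of the stem — -e when the stem ends in a consonant (*duk*, *ukvol*, *zowfuv*, *mouruj*); -fa when the stem ends in a vowel (*kuhu*, *kabo*).
The final sound of *ozal* is /l/, which is a consonant, so the suffix is -e, giving *ozale*.
*oku*: final sound = /u/, a vowel → -fa → *okufa*.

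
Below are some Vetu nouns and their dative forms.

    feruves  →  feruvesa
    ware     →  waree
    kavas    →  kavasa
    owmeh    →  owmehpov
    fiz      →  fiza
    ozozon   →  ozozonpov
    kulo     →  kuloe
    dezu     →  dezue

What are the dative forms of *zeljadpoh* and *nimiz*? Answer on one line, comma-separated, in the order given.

zeljadpohpov, nimiza

Looking at the final sound of each stem: -a when the stem ends in a sibilant (*feruves*, *kavas*, *fiz*); -pov when the stem ends in a non-sibilant consonant (*owmeh*, *ozozon*); -e when the stem ends in a vowel (*ware*, *kulo*, *dezu*).
*zeljadpoh*: final sound = /h/, a non-sibilant consonant → -pov → *zeljadpohpov*.
Since the final sound of *nimiz* is /z/ (a sibilant), it takes -a, giving *nimiza*.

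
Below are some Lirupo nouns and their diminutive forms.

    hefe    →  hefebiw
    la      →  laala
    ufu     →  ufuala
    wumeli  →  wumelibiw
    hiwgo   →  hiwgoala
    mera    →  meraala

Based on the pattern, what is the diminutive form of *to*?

toala

The alternation tracks the last vowel of the stem — -biw when the last vowel of the stem is a front vowel (*hefe*, *wumeli*); -ala when the last vowel of the stem is a back vowel (*la*, *ufu*, *hiwgo*, *mera*).
The last vowel of *to* is /o/, which is a back vowel, so the suffix is -ala, giving *toala*.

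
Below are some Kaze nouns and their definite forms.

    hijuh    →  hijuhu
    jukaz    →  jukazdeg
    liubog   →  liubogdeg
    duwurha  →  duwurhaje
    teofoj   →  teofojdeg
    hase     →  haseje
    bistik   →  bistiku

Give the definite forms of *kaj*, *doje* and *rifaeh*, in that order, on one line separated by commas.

kajdeg, dojeje, rifaehu

The alternation tracks the final sound of the stem — -u when the stem ends in a voiceless consonant (*hijuh*, *bistik*); -deg when the stem ends in a voiced consonant (*jukaz*, *liubog*, *teofoj*); -je when the stem ends in a vowel (*duwurha*, *hase*).
The final sound of *kaj* is /j/, which is a voiced consonant, so the suffix is -deg, giving *kajdeg*.
Since the final sound of *doje* is /e/ (a vowel), it takes -je, giving *dojeje*.
Since the final sound of *rifaeh* is /h/ (a voiceless consonant), it takes -u, giving *rifaehu*.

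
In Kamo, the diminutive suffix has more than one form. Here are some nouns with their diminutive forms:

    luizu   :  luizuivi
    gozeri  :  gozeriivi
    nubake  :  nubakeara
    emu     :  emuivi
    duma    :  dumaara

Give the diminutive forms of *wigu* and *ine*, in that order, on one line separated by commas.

wiguivi, ineara

The suffix is conditioned by the last vowel: -ivi when the last vowel of the stem is a high vowel (*luizu*, *gozeri*, *emu*); -ara when the last vowel of the stem is a non-high vowel (*nubake*, *duma*).
*wigu*: last vowel = /u/, a high vowel → -ivi → *wiguivi*.
Since the last vowel of *ine* is /e/ (a non-high vowel), it takes -ara, giving *ineara*.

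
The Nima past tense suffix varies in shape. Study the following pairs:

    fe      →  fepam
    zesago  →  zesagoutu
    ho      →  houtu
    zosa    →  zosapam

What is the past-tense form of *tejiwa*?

tejiwapam

The suffix is conditioned by the last vowel: -utu when the last vowel of the stem is a rounded vowel (*zesago*, *ho*); -pam when the last vowel of the stem is an unrounded vowel (*fe*, *zosa*).
*tejiwa* — last vowel /a/ (an unrounded vowel) → -pam → *tejiwapam*.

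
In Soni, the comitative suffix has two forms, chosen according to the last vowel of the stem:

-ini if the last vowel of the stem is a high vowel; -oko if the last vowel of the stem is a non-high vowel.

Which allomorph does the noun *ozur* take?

-ini

*ozur* — last vowel /u/ (a high vowel) → -ini.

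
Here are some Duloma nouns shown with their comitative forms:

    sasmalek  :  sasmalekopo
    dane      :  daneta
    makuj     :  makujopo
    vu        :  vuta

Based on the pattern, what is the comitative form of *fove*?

The suffix is conditioned by the final sound: -opo when the stem ends in a consonant (*sasmalek*, *makuj*); -ta when the stem ends in a vowel (*dane*, *vu*).
The final sound of *fove* is /e/, which is a vowel, so the suffix is -ta, giving *foveta*.

foveta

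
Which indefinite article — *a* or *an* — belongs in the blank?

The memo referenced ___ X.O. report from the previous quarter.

an

The indefinite article is chosen by the initial *sound* of the following word, not its spelling.
The initialism *X.O.* is read letter by letter; the first letter, X, is pronounced /ɛks/, which begins with a vowel sound.
So the article is *an*: The memo referenced an X.O. report from the previous quarter.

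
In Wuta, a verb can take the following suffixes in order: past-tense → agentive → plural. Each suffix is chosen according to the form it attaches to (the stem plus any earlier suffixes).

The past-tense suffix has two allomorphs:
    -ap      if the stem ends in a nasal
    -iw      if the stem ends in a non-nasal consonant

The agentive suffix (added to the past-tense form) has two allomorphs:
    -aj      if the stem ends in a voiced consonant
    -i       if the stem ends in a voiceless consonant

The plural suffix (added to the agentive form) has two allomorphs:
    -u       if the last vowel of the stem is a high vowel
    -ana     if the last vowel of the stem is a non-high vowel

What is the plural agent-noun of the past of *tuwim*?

tuwimapiu

The final consonant of *tuwim* is /m/, which is a nasal, so the past-tense suffix is -ap, giving *tuwimap*.
Since the final consonant of the past-tense form *tuwimap* is /p/ (voiceless), it takes -i, giving *tuwimapi*.
The agentive form *tuwimapi* — last vowel /i/ (a high vowel) → -u → *tuwimapiu*.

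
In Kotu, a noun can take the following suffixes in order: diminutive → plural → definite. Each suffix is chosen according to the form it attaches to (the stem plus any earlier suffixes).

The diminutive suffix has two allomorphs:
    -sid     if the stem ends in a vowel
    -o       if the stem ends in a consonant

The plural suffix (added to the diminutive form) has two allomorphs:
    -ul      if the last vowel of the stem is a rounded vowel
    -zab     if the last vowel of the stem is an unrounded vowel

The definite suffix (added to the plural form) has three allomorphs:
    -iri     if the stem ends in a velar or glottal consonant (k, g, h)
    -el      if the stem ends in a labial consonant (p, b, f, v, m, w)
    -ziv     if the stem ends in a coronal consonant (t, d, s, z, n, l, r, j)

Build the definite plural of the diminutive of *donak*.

donakoulziv

Since the final sound of *donak* is /k/ (a consonant), it takes -o, giving *donako*.
The diminutive form *donako* — last vowel /o/ (a rounded vowel) → -ul → *donakoul*.
Since the final consonant of the plural form *donakoul* is /l/ (coronal), it takes -ziv, giving *donakoulziv*.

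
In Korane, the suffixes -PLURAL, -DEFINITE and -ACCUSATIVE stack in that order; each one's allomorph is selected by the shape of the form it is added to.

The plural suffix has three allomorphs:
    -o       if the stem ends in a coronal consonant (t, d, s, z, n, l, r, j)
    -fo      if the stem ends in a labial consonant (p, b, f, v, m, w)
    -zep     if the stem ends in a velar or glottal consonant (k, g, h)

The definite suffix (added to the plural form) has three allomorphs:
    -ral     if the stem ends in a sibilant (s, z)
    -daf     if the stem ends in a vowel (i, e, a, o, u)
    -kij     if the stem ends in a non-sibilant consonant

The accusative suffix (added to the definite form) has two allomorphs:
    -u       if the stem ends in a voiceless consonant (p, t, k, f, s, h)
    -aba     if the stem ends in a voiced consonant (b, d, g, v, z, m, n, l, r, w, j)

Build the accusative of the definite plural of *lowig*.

lowigzepkijaba

*lowig*: final consonant = /g/, velar/glottal → -zep → *lowigzep*.
Since the final sound of the plural form *lowigzep* is /p/ (a non-sibilant consonant), it takes -kij, giving *lowigzepkij*.
The final consonant of the definite form *lowigzepkij* is /j/, which is voiced, so the accusative suffix is -aba, giving *lowigzepkijaba*.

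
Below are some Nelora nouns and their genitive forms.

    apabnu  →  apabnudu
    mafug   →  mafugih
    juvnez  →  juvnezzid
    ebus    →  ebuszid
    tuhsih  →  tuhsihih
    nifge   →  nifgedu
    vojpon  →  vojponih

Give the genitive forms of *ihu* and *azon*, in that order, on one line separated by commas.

ihudu, azonih

The pattern is sibilance of the final sound: -zid when the stem ends in a sibilant (*juvnez*, *ebus*); -ih when the stem ends in a non-sibilant consonant (*mafug*, *tuhsih*, *vojpon*); -du when the stem ends in a vowel (*apabnu*, *nifge*).
*ihu* — final sound /u/ (a vowel) → -du → *ihudu*.
*azon*: final sound = /n/, a non-sibilant consonant → -ih → *azonih*.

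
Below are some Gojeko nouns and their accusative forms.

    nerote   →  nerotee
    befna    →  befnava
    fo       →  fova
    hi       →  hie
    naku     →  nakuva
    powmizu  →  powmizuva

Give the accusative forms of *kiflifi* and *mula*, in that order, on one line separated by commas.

kiflifie, mulava

The pattern is front/back vowel harmony: -e when the last vowel of the stem is a front vowel (*nerote*, *hi*); -va when the last vowel of the stem is a back vowel (*befna*, *fo*, *naku*, *powmizu*).
*kiflifi* — last vowel /i/ (a front vowel) → -e → *kiflifie*.
Since the last vowel of *mula* is /a/ (a back vowel), it takes -va, giving *mulava*.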